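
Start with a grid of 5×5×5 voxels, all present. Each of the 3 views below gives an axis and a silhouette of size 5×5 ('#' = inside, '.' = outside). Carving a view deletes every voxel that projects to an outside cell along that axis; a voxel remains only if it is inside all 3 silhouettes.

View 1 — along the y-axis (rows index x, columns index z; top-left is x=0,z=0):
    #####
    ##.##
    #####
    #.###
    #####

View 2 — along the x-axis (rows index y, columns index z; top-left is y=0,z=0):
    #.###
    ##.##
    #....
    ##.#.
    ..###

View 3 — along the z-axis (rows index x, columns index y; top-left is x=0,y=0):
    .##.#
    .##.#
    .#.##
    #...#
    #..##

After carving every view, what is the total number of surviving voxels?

before carving: 125 voxels (5×5×5)
after view 1 [y-axis, 23 of 25 cells solid] → remaining = 115
after view 2 [x-axis, 15 of 25 cells solid] → remaining = 71
after view 3 [z-axis, 14 of 25 cells solid] → remaining = 42

voxel count = 42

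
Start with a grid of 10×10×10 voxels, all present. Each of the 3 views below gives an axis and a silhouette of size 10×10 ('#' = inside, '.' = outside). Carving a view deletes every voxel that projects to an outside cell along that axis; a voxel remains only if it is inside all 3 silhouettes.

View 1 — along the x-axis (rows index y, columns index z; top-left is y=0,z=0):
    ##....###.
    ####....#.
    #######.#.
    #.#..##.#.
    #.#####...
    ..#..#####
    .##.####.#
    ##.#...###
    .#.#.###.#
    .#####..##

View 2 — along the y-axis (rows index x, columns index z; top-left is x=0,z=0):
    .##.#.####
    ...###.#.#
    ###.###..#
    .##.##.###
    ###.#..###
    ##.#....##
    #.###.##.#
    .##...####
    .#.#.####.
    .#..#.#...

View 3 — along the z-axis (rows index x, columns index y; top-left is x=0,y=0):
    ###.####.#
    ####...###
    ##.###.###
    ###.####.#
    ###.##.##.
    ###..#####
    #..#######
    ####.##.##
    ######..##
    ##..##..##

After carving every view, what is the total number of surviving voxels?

278 voxels

start: 10×10×10 = 1000 voxels
carve view 1 (along x, YZ-mask fill 61/100): 610 voxels remain
carve view 2 (along y, XZ-mask fill 60/100): 361 voxels remain
carve view 3 (along z, XY-mask fill 76/100): 278 voxels remain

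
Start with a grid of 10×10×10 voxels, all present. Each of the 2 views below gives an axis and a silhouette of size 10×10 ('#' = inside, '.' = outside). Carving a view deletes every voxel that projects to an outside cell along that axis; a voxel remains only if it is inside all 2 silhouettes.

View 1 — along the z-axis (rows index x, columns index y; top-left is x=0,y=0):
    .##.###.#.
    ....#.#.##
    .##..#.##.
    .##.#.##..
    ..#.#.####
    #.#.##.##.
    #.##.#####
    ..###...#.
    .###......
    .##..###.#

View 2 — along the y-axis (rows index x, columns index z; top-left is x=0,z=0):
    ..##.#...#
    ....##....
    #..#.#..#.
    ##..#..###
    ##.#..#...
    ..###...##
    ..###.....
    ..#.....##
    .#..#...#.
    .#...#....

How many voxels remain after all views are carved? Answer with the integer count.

remaining voxels: 193

full grid |V| = 1000
after view 1 [z-axis, 53 of 100 cells solid] → remaining = 530
after view 2 [y-axis, 36 of 100 cells solid] → remaining = 193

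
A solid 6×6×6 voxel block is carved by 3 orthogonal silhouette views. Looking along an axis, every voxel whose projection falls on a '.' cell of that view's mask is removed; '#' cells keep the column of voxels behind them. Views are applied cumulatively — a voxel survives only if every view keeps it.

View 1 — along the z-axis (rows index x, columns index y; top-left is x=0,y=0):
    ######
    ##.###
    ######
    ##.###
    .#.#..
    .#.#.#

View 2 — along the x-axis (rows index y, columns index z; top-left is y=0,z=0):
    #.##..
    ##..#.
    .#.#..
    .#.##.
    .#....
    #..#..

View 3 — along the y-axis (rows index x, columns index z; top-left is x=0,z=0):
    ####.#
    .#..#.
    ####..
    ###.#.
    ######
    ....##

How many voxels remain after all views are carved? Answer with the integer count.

voxel count = 46

initial block: 6^3 = 216
V1 z: intersect with XY mask (27 set) -- 162 left
V2 x: intersect with YZ mask (14 set) -- 66 left
V3 y: intersect with XZ mask (23 set) -- 46 left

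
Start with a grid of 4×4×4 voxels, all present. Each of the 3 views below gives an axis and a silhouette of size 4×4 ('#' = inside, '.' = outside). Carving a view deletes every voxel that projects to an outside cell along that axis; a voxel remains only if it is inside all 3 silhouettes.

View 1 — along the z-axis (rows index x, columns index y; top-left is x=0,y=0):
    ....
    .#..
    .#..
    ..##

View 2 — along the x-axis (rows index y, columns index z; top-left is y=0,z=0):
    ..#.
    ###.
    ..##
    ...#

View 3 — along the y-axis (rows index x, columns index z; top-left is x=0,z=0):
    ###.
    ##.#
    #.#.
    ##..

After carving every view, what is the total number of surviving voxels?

initial block: 4^3 = 64
step 1: project along z, AND mask (4/16) → |grid| = 16
step 2: project along x, AND mask (7/16) → |grid| = 9
step 3: project along y, AND mask (10/16) → |grid| = 4

|visual hull| = 4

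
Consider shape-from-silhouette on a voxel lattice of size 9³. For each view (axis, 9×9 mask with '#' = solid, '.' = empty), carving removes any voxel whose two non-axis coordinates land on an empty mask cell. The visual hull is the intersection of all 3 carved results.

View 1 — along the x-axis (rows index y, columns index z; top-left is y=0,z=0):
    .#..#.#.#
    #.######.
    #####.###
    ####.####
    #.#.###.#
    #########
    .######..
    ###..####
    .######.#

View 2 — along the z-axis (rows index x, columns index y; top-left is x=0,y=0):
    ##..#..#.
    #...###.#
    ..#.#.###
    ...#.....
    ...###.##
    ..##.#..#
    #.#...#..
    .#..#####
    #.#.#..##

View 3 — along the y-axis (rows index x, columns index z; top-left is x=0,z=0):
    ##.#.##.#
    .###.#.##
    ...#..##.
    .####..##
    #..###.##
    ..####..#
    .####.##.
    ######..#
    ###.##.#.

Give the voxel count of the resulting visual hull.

before carving: 729 voxels (9×9×9)
after view 1 [x-axis, 62 of 81 cells solid] → remaining = 558
after view 2 [z-axis, 38 of 81 cells solid] → remaining = 259
after view 3 [y-axis, 51 of 81 cells solid] → remaining = 159

remaining voxels: 159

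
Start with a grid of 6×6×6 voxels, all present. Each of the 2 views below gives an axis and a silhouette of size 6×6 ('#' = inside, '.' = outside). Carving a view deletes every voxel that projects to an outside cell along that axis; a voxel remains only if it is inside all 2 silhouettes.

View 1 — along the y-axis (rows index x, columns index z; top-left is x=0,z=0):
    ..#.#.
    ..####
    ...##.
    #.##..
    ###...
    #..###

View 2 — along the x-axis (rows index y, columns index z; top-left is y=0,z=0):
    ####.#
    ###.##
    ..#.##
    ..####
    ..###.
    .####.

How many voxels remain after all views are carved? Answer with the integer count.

start: 6×6×6 = 216 voxels
step 1: project along y, AND mask (18/36) → |grid| = 108
step 2: project along x, AND mask (24/36) → |grid| = 77

77 voxels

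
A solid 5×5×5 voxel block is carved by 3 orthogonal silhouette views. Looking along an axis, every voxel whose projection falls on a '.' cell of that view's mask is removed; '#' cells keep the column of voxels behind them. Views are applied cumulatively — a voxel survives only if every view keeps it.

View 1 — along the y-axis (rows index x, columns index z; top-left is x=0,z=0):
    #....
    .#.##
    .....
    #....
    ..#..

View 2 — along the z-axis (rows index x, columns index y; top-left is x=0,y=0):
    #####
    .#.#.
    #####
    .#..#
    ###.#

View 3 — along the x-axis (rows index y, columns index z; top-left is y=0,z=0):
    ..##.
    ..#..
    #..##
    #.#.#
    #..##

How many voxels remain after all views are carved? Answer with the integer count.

voxel count = 7

full grid |V| = 125
step 1: project along y, AND mask (6/25) → |grid| = 30
step 2: project along z, AND mask (18/25) → |grid| = 17
step 3: project along x, AND mask (12/25) → |grid| = 7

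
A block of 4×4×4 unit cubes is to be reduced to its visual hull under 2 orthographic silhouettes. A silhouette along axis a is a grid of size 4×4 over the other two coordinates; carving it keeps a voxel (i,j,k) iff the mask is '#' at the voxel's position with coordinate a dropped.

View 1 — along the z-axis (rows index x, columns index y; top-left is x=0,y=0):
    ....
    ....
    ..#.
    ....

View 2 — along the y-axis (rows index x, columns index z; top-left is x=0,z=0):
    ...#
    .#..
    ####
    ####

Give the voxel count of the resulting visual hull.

|visual hull| = 4

before carving: 64 voxels (4×4×4)
step 1: project along z, AND mask (1/16) → |grid| = 4
step 2: project along y, AND mask (10/16) → |grid| = 4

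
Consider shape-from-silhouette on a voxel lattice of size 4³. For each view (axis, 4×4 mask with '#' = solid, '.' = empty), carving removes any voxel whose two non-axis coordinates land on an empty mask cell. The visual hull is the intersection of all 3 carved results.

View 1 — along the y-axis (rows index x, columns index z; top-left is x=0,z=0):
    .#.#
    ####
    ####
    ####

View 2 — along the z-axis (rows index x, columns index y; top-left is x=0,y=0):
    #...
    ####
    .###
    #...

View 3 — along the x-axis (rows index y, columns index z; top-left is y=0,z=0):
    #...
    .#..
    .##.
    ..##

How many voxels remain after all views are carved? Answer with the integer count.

remaining voxels: 12

full grid |V| = 64
carve view 1 (along y, XZ-mask fill 14/16): 56 voxels remain
carve view 2 (along z, XY-mask fill 9/16): 34 voxels remain
carve view 3 (along x, YZ-mask fill 6/16): 12 voxels remain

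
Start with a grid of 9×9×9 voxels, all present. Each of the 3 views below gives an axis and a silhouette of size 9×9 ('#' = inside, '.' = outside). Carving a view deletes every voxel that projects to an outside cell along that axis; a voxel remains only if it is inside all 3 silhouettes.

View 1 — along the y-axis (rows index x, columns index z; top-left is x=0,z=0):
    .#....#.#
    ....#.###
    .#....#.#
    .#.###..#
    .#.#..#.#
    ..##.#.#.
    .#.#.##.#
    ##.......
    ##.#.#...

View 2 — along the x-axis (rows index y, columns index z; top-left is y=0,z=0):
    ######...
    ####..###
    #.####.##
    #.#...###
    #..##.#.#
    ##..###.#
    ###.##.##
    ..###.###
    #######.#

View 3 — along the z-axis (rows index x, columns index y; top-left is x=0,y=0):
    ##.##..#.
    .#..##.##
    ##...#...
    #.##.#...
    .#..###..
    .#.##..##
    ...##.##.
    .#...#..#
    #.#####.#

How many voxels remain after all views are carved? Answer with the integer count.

|visual hull| = 107

full grid |V| = 729
  1. axis=1 (XZ plane), |mask|=34  ⇒  voxels=306
  2. axis=0 (YZ plane), |mask|=57  ⇒  voxels=210
  3. axis=2 (XY plane), |mask|=40  ⇒  voxels=107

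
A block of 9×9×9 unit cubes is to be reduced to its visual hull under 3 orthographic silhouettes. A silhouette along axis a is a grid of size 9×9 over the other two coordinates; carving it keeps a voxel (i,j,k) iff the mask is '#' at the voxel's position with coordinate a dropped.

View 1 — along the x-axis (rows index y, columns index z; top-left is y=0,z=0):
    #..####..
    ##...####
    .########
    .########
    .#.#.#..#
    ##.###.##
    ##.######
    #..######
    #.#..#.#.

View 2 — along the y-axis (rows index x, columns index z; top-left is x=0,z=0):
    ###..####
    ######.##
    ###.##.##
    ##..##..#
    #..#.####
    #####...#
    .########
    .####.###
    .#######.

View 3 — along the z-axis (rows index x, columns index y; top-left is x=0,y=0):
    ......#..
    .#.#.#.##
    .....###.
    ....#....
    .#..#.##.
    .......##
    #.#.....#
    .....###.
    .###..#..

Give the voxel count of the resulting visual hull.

136 voxels

full grid |V| = 729
step 1: project along x, AND mask (57/81) → |grid| = 513
step 2: project along y, AND mask (61/81) → |grid| = 387
step 3: project along z, AND mask (26/81) → |grid| = 136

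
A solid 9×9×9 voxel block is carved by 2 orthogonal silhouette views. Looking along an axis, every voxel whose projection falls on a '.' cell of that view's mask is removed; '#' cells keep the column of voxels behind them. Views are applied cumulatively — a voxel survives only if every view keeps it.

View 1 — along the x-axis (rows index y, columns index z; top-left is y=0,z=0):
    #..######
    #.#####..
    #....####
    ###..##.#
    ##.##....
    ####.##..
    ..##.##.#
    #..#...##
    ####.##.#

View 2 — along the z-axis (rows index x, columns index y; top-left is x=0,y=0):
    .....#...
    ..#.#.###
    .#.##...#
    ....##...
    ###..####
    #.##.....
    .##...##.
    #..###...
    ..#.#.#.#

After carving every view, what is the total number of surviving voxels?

start: 9×9×9 = 729 voxels
V1 x: intersect with YZ mask (50 set) -- 450 left
V2 z: intersect with XY mask (34 set) -- 186 left

186 voxels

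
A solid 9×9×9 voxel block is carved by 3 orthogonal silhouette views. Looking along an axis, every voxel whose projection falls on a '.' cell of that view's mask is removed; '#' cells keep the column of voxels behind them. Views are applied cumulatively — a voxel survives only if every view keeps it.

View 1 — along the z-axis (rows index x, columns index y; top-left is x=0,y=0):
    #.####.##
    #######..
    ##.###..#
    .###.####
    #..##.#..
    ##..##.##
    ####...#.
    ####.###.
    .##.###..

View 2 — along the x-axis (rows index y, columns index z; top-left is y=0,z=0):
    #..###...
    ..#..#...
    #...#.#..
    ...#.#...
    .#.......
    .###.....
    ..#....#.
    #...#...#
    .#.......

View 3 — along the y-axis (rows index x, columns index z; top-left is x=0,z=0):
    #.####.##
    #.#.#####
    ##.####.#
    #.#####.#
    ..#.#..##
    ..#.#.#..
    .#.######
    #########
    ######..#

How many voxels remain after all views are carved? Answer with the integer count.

start: 9×9×9 = 729 voxels
after view 1 [z-axis, 54 of 81 cells solid] → remaining = 486
after view 2 [x-axis, 21 of 81 cells solid] → remaining = 130
after view 3 [y-axis, 58 of 81 cells solid] → remaining = 94

94 voxels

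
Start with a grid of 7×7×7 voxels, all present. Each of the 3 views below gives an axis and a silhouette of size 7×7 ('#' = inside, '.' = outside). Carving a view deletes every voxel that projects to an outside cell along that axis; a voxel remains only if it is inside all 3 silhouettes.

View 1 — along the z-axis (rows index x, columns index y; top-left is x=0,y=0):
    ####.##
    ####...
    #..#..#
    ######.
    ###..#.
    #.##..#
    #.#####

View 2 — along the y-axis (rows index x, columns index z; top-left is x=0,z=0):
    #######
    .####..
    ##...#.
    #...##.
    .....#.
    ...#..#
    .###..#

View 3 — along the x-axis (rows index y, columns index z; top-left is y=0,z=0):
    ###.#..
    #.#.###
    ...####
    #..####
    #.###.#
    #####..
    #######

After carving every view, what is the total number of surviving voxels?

remaining voxels: 84

start: 7×7×7 = 343 voxels
after view 1 [z-axis, 33 of 49 cells solid] → remaining = 231
after view 2 [y-axis, 24 of 49 cells solid] → remaining = 121
after view 3 [x-axis, 35 of 49 cells solid] → remaining = 84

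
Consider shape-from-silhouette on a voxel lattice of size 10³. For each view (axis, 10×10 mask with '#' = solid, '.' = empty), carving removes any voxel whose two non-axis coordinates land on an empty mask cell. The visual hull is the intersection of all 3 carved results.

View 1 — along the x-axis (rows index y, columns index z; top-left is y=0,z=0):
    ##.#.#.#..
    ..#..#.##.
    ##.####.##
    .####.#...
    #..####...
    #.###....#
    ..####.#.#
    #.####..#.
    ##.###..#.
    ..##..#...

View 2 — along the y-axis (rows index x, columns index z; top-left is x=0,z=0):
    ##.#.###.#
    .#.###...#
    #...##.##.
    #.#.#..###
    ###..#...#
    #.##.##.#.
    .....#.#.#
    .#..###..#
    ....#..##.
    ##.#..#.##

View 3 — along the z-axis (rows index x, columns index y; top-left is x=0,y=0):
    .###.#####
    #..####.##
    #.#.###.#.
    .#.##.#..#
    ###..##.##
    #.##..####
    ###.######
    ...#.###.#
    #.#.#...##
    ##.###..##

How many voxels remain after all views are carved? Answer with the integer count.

remaining voxels: 173

before carving: 1000 voxels (10×10×10)
carve view 1 (along x, YZ-mask fill 53/100): 530 voxels remain
carve view 2 (along y, XZ-mask fill 51/100): 266 voxels remain
carve view 3 (along z, XY-mask fill 66/100): 173 voxels remain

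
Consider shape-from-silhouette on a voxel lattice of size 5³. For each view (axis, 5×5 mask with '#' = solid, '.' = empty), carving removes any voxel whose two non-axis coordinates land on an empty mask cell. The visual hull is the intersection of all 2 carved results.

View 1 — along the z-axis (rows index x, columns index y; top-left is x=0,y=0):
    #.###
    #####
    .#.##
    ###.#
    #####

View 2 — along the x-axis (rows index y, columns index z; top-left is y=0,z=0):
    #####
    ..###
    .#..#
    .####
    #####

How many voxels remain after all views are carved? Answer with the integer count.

initial block: 5^3 = 125
  1. axis=2 (XY plane), |mask|=21  ⇒  voxels=105
  2. axis=0 (YZ plane), |mask|=19  ⇒  voxels=81

81 voxels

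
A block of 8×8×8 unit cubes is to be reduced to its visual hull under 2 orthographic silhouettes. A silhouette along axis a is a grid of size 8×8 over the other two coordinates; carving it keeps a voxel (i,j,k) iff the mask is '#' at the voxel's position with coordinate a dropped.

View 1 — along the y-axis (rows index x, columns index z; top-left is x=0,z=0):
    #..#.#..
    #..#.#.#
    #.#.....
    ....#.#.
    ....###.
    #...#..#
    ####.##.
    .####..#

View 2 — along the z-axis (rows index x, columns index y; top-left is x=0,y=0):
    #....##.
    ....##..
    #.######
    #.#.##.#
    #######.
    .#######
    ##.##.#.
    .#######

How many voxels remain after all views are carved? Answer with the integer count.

full grid |V| = 512
  1. axis=1 (XZ plane), |mask|=28  ⇒  voxels=224
  2. axis=2 (XY plane), |mask|=43  ⇒  voxels=148

148 voxels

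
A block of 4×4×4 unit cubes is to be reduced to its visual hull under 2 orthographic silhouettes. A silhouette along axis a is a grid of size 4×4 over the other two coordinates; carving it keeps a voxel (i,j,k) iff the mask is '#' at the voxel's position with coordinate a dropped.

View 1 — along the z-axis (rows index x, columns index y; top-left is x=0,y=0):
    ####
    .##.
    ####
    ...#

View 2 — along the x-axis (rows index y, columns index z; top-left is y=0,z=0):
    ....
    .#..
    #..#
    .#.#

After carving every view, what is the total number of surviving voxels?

15 voxels

before carving: 64 voxels (4×4×4)
after view 1 [z-axis, 11 of 16 cells solid] → remaining = 44
after view 2 [x-axis, 5 of 16 cells solid] → remaining = 15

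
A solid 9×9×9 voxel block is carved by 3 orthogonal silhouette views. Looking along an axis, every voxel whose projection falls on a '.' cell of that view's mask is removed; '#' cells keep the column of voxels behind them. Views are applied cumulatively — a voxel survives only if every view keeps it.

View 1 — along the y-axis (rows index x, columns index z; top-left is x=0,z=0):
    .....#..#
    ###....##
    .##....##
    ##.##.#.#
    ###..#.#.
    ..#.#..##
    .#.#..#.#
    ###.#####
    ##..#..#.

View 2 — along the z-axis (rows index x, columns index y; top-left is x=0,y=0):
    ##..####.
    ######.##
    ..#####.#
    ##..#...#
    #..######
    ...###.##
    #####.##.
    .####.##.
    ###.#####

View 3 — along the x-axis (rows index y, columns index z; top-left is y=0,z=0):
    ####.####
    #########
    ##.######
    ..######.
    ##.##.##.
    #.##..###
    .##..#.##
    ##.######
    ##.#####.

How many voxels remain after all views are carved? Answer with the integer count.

full grid |V| = 729
carve view 1 (along y, XZ-mask fill 42/81): 378 voxels remain
carve view 2 (along z, XY-mask fill 57/81): 263 voxels remain
carve view 3 (along x, YZ-mask fill 63/81): 202 voxels remain

|visual hull| = 202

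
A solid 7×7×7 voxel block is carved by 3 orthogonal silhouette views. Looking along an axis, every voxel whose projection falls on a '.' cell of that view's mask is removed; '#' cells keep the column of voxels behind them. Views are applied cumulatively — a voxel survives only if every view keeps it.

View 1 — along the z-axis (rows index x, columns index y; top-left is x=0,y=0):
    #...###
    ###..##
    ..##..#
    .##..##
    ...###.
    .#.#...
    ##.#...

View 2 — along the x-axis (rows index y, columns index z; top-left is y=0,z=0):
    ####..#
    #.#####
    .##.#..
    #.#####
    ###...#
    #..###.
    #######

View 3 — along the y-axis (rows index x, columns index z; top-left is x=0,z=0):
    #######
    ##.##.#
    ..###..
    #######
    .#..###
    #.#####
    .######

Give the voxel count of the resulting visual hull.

voxel count = 99

start: 7×7×7 = 343 voxels
  1. axis=2 (XY plane), |mask|=24  ⇒  voxels=168
  2. axis=0 (YZ plane), |mask|=35  ⇒  voxels=124
  3. axis=1 (XZ plane), |mask|=38  ⇒  voxels=99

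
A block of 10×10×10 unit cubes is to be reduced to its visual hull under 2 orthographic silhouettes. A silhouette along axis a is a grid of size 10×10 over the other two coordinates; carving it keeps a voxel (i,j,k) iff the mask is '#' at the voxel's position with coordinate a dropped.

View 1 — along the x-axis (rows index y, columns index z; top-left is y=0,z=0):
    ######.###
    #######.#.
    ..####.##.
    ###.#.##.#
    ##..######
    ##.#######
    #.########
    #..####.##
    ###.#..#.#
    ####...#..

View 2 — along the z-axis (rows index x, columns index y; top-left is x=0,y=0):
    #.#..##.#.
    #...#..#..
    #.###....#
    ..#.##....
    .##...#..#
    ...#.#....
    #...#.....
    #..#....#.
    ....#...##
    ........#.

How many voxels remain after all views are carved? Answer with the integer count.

229 voxels

initial block: 10^3 = 1000
step 1: project along x, AND mask (74/100) → |grid| = 740
step 2: project along z, AND mask (31/100) → |grid| = 229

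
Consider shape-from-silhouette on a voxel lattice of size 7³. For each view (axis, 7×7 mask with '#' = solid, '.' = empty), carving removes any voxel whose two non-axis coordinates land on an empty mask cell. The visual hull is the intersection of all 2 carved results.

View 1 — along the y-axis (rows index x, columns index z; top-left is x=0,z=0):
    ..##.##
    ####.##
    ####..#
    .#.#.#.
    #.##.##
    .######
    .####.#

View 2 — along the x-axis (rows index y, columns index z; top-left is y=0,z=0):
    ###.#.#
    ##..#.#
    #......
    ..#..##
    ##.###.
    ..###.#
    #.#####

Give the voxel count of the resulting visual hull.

voxel count = 130

start: 7×7×7 = 343 voxels
[1] y-view keeps 34 columns → grid now 238
[2] x-view keeps 28 columns → grid now 130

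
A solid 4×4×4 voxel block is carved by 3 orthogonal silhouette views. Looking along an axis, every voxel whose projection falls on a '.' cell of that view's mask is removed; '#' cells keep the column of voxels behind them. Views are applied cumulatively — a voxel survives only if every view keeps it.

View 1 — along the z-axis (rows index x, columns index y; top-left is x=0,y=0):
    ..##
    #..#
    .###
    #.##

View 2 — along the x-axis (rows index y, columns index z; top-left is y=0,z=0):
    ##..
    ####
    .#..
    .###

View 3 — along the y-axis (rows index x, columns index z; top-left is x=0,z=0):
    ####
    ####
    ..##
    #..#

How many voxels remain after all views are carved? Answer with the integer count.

voxel count = 15

initial block: 4^3 = 64
[1] z-view keeps 10 columns → grid now 40
[2] x-view keeps 10 columns → grid now 23
[3] y-view keeps 12 columns → grid now 15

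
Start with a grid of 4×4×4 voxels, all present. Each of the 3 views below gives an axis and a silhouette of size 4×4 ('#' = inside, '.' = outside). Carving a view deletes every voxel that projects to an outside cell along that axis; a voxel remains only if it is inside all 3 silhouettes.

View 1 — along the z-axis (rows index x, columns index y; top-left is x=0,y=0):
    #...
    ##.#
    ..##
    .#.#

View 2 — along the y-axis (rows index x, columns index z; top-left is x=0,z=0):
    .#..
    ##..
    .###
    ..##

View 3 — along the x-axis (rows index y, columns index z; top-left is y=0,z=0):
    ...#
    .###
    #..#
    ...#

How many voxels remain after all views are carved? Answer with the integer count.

remaining voxels: 6

before carving: 64 voxels (4×4×4)
V1 z: intersect with XY mask (8 set) -- 32 left
V2 y: intersect with XZ mask (8 set) -- 17 left
V3 x: intersect with YZ mask (7 set) -- 6 left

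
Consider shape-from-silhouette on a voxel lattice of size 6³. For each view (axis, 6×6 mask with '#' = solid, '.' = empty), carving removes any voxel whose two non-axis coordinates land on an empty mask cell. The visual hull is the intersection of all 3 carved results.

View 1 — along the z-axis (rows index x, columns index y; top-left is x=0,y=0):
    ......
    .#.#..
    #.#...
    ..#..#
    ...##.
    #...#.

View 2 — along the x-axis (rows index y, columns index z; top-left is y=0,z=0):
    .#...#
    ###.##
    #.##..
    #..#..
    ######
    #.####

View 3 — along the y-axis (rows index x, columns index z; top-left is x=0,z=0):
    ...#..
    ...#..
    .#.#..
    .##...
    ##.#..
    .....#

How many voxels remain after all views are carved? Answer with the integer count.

voxel count = 12

full grid |V| = 216
step 1: project along z, AND mask (10/36) → |grid| = 60
step 2: project along x, AND mask (23/36) → |grid| = 36
step 3: project along y, AND mask (10/36) → |grid| = 12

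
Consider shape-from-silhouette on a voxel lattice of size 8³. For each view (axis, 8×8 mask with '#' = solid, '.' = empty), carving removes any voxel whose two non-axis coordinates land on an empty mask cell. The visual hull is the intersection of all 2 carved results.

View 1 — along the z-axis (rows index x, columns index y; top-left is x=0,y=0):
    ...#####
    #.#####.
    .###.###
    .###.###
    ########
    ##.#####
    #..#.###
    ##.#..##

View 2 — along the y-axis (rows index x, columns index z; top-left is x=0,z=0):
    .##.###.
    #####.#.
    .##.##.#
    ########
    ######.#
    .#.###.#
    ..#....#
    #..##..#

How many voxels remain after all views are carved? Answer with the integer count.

voxel count = 260

initial block: 8^3 = 512
step 1: project along z, AND mask (48/64) → |grid| = 384
step 2: project along y, AND mask (42/64) → |grid| = 260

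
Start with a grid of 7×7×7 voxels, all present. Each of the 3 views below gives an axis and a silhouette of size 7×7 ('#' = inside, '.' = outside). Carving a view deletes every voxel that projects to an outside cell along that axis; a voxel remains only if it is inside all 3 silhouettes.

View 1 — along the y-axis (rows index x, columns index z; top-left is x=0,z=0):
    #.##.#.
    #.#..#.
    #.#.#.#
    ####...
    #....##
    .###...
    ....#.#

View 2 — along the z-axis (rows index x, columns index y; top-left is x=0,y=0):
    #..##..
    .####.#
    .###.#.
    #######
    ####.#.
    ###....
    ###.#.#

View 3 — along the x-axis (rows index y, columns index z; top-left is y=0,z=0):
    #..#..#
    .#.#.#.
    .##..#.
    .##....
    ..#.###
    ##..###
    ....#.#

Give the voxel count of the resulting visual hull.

|visual hull| = 44

start: 7×7×7 = 343 voxels
step 1: project along y, AND mask (23/49) → |grid| = 161
step 2: project along z, AND mask (32/49) → |grid| = 105
step 3: project along x, AND mask (22/49) → |grid| = 44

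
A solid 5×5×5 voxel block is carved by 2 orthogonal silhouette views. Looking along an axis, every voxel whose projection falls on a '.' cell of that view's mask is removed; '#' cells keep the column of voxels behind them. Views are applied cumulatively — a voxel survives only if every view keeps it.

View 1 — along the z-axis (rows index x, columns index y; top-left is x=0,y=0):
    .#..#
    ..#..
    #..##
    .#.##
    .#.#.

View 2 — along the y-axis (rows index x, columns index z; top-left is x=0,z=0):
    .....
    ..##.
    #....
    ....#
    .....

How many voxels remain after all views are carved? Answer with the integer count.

|visual hull| = 8

before carving: 125 voxels (5×5×5)
after view 1 [z-axis, 11 of 25 cells solid] → remaining = 55
after view 2 [y-axis, 4 of 25 cells solid] → remaining = 8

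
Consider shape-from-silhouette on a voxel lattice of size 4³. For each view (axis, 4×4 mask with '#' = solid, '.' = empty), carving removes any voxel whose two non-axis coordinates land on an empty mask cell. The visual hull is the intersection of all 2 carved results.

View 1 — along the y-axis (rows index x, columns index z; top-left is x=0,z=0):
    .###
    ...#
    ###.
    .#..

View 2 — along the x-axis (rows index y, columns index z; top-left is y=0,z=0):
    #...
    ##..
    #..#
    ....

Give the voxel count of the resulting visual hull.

voxel count = 8

full grid |V| = 64
V1 y: intersect with XZ mask (8 set) -- 32 left
V2 x: intersect with YZ mask (5 set) -- 8 left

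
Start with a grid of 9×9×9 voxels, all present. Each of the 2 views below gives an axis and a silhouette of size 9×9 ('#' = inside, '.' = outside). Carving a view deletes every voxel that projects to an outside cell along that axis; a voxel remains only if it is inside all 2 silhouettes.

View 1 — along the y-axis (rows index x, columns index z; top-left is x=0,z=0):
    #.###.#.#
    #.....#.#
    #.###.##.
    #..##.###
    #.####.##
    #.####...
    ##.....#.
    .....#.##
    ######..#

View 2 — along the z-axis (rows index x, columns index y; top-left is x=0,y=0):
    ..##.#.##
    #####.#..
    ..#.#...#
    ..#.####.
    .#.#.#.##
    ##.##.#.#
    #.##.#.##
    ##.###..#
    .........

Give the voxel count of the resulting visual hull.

start: 9×9×9 = 729 voxels
  1. axis=1 (XZ plane), |mask|=46  ⇒  voxels=414
  2. axis=2 (XY plane), |mask|=42  ⇒  voxels=197

voxel count = 197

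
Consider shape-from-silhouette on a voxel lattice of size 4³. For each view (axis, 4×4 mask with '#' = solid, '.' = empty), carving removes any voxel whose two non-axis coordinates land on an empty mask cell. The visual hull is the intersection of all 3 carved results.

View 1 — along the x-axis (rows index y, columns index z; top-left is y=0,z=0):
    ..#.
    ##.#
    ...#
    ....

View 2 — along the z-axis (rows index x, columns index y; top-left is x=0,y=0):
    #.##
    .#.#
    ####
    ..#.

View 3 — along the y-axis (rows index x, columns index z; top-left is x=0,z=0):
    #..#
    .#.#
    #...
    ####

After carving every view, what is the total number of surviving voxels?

voxel count = 5

before carving: 64 voxels (4×4×4)
carve view 1 (along x, YZ-mask fill 5/16): 20 voxels remain
carve view 2 (along z, XY-mask fill 10/16): 11 voxels remain
carve view 3 (along y, XZ-mask fill 9/16): 5 voxels remain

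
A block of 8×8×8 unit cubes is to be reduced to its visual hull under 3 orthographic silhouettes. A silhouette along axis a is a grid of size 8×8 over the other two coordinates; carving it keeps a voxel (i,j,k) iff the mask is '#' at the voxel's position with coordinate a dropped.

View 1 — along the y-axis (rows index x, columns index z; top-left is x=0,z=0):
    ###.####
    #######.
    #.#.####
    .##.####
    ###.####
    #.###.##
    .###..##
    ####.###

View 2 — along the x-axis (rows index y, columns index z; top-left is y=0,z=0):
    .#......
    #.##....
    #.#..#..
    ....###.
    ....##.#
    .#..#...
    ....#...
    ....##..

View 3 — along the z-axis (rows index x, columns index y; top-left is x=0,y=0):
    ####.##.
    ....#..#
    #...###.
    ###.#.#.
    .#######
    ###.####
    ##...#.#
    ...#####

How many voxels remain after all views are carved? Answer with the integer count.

voxel count = 65

full grid |V| = 512
after view 1 [y-axis, 51 of 64 cells solid] → remaining = 408
after view 2 [x-axis, 18 of 64 cells solid] → remaining = 113
after view 3 [z-axis, 40 of 64 cells solid] → remaining = 65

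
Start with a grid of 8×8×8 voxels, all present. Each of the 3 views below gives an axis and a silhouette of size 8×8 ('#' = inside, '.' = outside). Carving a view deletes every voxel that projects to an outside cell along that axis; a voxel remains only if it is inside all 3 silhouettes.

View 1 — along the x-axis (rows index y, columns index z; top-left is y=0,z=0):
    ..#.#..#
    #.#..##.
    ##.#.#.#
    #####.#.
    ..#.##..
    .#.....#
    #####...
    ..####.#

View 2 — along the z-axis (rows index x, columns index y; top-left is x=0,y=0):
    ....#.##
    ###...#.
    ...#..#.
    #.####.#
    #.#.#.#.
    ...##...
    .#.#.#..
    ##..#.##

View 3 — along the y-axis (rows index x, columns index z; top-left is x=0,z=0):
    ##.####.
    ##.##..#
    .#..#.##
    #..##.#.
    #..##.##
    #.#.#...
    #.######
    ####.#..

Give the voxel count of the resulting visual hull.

initial block: 8^3 = 512
[1] x-view keeps 33 columns → grid now 264
[2] z-view keeps 29 columns → grid now 122
[3] y-view keeps 39 columns → grid now 72

|visual hull| = 72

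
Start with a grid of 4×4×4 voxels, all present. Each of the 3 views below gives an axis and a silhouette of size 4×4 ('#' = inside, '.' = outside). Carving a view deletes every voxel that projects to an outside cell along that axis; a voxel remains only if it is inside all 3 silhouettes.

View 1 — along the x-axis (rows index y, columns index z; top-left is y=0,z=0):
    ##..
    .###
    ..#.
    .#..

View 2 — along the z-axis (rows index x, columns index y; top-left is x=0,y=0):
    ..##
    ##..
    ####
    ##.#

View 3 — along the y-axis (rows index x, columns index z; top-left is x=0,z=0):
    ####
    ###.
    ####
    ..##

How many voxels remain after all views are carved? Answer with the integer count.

initial block: 4^3 = 64
  1. axis=0 (YZ plane), |mask|=7  ⇒  voxels=28
  2. axis=2 (XY plane), |mask|=11  ⇒  voxels=20
  3. axis=1 (XZ plane), |mask|=13  ⇒  voxels=15

15 voxels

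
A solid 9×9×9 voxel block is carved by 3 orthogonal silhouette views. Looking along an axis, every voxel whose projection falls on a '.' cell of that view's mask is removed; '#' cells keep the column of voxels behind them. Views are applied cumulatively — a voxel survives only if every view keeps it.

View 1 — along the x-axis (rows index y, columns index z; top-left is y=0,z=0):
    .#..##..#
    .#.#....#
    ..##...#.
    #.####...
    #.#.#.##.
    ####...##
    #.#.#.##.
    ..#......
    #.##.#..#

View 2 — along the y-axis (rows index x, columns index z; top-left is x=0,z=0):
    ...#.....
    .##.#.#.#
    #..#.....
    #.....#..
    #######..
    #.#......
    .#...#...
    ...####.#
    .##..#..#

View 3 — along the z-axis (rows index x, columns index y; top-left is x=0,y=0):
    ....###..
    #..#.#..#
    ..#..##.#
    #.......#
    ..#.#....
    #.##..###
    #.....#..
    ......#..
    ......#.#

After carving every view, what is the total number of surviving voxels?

initial block: 9^3 = 729
V1 x: intersect with YZ mask (37 set) -- 333 left
V2 y: intersect with XZ mask (30 set) -- 124 left
V3 z: intersect with XY mask (26 set) -- 40 left

40 voxels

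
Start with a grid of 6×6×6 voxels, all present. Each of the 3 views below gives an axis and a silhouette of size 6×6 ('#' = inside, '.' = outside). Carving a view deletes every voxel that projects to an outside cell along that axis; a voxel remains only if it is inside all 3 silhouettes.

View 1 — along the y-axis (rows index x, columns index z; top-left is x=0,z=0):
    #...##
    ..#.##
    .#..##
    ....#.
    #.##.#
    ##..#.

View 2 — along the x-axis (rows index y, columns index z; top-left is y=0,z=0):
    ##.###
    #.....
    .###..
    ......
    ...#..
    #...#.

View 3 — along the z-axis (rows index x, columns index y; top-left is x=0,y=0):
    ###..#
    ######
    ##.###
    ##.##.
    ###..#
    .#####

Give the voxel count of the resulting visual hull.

start: 6×6×6 = 216 voxels
step 1: project along y, AND mask (17/36) → |grid| = 102
step 2: project along x, AND mask (12/36) → |grid| = 32
step 3: project along z, AND mask (28/36) → |grid| = 26

remaining voxels: 26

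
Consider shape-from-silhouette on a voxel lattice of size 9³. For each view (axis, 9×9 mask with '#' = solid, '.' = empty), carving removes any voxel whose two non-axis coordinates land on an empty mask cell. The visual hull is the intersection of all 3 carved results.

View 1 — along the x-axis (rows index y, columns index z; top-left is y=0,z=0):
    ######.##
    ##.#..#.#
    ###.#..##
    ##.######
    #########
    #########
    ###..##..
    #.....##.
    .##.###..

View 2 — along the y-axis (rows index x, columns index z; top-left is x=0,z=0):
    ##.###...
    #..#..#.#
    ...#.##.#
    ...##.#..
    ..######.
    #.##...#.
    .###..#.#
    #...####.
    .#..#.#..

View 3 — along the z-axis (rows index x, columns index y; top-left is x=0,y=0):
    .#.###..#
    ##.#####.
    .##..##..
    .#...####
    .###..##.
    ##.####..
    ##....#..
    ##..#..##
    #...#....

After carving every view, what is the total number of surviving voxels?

remaining voxels: 130

start: 9×9×9 = 729 voxels
  1. axis=0 (YZ plane), |mask|=58  ⇒  voxels=522
  2. axis=1 (XZ plane), |mask|=39  ⇒  voxels=248
  3. axis=2 (XY plane), |mask|=42  ⇒  voxels=130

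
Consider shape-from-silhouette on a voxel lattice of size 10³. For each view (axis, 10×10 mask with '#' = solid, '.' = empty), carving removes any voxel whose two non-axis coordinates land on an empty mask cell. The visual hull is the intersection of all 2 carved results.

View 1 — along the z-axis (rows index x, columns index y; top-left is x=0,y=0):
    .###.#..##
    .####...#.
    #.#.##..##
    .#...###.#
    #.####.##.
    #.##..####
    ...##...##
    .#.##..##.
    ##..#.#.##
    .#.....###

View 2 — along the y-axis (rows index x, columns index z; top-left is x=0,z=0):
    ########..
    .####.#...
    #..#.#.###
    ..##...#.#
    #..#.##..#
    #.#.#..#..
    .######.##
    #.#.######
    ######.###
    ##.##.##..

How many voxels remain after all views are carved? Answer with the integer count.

start: 10×10×10 = 1000 voxels
after view 1 [z-axis, 55 of 100 cells solid] → remaining = 550
after view 2 [y-axis, 63 of 100 cells solid] → remaining = 342

|visual hull| = 342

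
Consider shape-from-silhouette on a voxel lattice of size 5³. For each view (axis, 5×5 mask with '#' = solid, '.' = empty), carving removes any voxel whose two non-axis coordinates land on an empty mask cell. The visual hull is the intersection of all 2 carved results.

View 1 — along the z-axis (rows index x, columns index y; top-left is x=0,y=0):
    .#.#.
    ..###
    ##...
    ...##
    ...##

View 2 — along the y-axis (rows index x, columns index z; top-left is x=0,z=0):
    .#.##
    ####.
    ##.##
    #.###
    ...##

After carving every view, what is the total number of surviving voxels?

|visual hull| = 38

full grid |V| = 125
V1 z: intersect with XY mask (11 set) -- 55 left
V2 y: intersect with XZ mask (17 set) -- 38 left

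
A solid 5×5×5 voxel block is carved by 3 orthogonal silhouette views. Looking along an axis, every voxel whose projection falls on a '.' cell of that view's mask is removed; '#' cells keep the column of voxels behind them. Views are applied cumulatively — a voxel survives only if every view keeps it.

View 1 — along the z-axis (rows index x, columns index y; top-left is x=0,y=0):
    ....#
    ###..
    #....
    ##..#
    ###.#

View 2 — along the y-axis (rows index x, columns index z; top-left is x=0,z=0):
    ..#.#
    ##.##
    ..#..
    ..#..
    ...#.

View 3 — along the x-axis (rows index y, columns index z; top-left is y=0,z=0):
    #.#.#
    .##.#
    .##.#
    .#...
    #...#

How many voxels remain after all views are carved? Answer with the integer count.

initial block: 5^3 = 125
  1. axis=2 (XY plane), |mask|=12  ⇒  voxels=60
  2. axis=1 (XZ plane), |mask|=9  ⇒  voxels=22
  3. axis=0 (YZ plane), |mask|=12  ⇒  voxels=10

|visual hull| = 10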